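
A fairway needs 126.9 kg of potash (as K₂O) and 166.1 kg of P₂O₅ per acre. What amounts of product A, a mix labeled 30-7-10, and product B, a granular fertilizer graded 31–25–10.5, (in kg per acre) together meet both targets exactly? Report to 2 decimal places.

809.32 kg product A, 437.79 kg product B

Let a = kg of product A, b = kg of product B (per acre).
K₂O: 0.1·a + 0.105·b = 126.9
P₂O₅: 0.07·a + 0.25·b = 166.1
Solving simultaneously: a = 809.3201, b = 437.7904.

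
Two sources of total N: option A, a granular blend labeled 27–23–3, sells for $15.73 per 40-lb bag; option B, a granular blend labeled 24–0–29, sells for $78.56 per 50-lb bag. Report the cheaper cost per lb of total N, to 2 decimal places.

option A: N per bag = 40 × 27% = 10.8 lb; cost = 15.73 / 10.8 = $1.4565/lb N.
option B: N per bag = 50 × 24% = 12 lb; cost = 78.56 / 12 = $6.5467/lb N.
option A is cheaper.

$1.46 per lb N (option A)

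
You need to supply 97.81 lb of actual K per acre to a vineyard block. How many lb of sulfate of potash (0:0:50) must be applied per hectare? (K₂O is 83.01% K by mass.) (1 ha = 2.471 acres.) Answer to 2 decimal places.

As K₂O: 97.81 / 0.8301 = 117.829 lb per acre.
Product per acre = 117.829 / 50% = 235.658 lb.
Convert to per hectare: 235.658 × 2.471 = 582.312 lb.

582.31 lb of product per hectare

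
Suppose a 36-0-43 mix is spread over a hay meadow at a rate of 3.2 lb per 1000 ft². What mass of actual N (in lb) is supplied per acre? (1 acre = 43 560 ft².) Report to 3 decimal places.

nitrogen per 1000 ft² = 3.2 × 36% = 1.152 lb.
Convert to per acre: 1.152 × 43.56 = 50.1811 lb.

50.181 lb N per acre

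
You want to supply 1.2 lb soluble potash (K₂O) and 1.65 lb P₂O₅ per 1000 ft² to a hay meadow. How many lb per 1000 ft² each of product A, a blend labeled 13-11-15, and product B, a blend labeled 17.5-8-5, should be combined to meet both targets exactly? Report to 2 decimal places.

2.08 lb product A, 17.77 lb product B

Per-1000 ft² balance (a = product A, b = product B):
K₂O: 0.15·a + 0.05·b = 1.2
P₂O₅: 0.11·a + 0.08·b = 1.65
From row1: a = (1.2 − 0.05·b) / 0.15.
Into row2: 0.11·(1.2 − 0.05·b)/0.15 + 0.08·b = 1.65 → b = 17.7692, a = 2.07692.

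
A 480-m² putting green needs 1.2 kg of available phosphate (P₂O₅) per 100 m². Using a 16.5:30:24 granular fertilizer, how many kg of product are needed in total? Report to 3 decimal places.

Product per 100 m² = 1.2 / 30% = 4 kg.
Total product = 4 × 480 / 100 = 19.2 kg.

19.200 kg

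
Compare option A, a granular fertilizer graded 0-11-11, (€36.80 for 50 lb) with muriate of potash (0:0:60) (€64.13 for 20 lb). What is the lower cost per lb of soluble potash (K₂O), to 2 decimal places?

€5.34 per lb K₂O (muriate of potash)

option A: K₂O per bag = 50 × 11% = 5.5 lb; cost = 36.80 / 5.5 = €6.6909/lb K₂O.
muriate of potash: K₂O per bag = 20 × 60% = 12 lb; cost = 64.13 / 12 = €5.3442/lb K₂O.
muriate of potash is cheaper.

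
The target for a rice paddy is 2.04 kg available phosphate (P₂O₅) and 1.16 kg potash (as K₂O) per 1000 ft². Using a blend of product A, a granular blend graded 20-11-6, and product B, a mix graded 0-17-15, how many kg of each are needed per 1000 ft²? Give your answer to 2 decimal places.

17.27 kg product A, 0.83 kg product B

Per-1000 ft² balance (a = product A, b = product B):
P₂O₅: 0.11·a + 0.17·b = 2.04
K₂O: 0.06·a + 0.15·b = 1.16
Eliminate a: (row1) − 0.11/0.06·(row2) → -0.105·b = -0.0866667, so b = 0.825397.
Back-substitute: a = (2.04 − 0.17·0.825397) / 0.11 = 17.2698.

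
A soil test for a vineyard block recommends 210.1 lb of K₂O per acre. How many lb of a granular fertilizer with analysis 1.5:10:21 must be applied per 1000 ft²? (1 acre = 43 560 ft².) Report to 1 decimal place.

23.0 lb of product per thousand sq ft

Product per acre = 210.1 / 21% = 1000.48 lb.
Convert to per 1000 ft²: 1000.48 × 0.0229568 = 22.9678 lb.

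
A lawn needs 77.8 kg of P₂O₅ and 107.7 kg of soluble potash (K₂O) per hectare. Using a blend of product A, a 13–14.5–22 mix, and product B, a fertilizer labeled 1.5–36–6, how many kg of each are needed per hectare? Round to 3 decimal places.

Per-hectare balance (a = product A, b = product B):
P₂O₅: 0.145·a + 0.36·b = 77.8
K₂O: 0.22·a + 0.06·b = 107.7
Eliminate a: (row1) − 0.145/0.22·(row2) → 0.320455·b = 6.81591, so b = 21.2695.
Back-substitute: a = (77.8 − 0.36·21.2695) / 0.145 = 483.7447.

483.745 kg product A, 21.270 kg product B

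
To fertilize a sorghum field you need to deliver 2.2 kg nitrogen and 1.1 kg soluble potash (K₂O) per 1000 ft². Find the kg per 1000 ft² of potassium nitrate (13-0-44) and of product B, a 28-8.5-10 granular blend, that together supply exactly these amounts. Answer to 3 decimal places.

0.799 kg potassium nitrate, 7.486 kg product B

Let a = kg of potassium nitrate, b = kg of product B (per 1000 ft²).
N: 0.13·a + 0.28·b = 2.2
K₂O: 0.44·a + 0.1·b = 1.1
Eliminate a: (row1) − 0.13/0.44·(row2) → 0.250455·b = 1.875, so b = 7.48639.
Back-substitute: a = (2.2 − 0.28·7.48639) / 0.13 = 0.798548.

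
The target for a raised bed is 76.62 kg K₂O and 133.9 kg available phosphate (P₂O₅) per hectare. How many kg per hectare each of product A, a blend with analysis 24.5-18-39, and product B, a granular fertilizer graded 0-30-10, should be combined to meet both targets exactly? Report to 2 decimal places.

Per-hectare balance (a = product A, b = product B):
K₂O: 0.39·a + 0.1·b = 76.62
P₂O₅: 0.18·a + 0.3·b = 133.9
Eliminate b: (row1) − 0.1/0.3·(row2) → 0.33·a = 31.9867, so a = 96.9293.
Then b = (133.9 − 0.18·96.9293) / 0.3 = 388.176.

96.93 kg product A, 388.18 kg product B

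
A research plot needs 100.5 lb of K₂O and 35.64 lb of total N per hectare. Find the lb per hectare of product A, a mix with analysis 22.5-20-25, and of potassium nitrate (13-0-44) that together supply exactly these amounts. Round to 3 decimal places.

39.347 lb product A, 206.053 lb potassium nitrate

With a, b = lb per hectare of product A and potassium nitrate:
K₂O: 0.25·a + 0.44·b = 100.5
N: 0.225·a + 0.13·b = 35.64
Solving simultaneously: a = 39.3474, b = 206.0526.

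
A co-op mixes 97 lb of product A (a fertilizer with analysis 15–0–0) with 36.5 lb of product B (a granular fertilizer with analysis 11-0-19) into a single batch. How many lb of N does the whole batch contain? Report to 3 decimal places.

18.565 lb N

N mass = 15%×97 + 11%×36.5 = 18.565 lb.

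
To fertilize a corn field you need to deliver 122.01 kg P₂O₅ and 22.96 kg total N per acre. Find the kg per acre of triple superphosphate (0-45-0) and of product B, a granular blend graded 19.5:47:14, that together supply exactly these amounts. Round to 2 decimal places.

148.16 kg triple superphosphate, 117.74 kg product B

Per-acre balance (a = triple superphosphate, b = product B):
P₂O₅: 0.45·a + 0.47·b = 122.01
N: 0·a + 0.195·b = 22.96
Solving simultaneously: a = 148.157, b = 117.744.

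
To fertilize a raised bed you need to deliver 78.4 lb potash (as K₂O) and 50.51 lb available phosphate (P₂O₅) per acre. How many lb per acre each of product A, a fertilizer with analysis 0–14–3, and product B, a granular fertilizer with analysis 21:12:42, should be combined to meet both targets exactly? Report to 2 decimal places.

Let a = lb of product A, b = lb of product B (per acre).
K₂O: 0.03·a + 0.42·b = 78.4
P₂O₅: 0.14·a + 0.12·b = 50.51
From row1: a = (78.4 − 0.42·b) / 0.03.
Into row2: 0.14·(78.4 − 0.42·b)/0.03 + 0.12·b = 50.51 → b = 171.389, a = 213.8804.

213.88 lb product A, 171.39 lb product B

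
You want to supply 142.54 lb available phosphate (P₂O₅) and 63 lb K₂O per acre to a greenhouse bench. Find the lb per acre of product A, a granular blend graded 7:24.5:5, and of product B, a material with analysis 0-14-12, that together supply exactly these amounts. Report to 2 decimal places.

369.86 lb product A, 370.89 lb product B

With a, b = lb per acre of product A and product B:
P₂O₅: 0.245·a + 0.14·b = 142.54
K₂O: 0.05·a + 0.12·b = 63
Eliminate a: (row1) − 0.245/0.05·(row2) → -0.448·b = -166.16, so b = 370.893.
Back-substitute: a = (142.54 − 0.14·370.893) / 0.245 = 369.857.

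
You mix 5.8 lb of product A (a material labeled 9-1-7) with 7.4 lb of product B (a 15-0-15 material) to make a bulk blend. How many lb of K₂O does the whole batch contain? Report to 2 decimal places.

K₂O mass = 7%×5.8 + 15%×7.4 = 1.516 lb.

1.52 lb K₂O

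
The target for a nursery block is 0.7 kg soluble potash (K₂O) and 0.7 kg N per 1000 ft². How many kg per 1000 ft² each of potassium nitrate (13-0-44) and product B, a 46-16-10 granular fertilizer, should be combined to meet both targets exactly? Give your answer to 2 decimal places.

Per-1000 ft² balance (a = potassium nitrate, b = product B):
K₂O: 0.44·a + 0.1·b = 0.7
N: 0.13·a + 0.46·b = 0.7
From row1: a = (0.7 − 0.1·b) / 0.44.
Into row2: 0.13·(0.7 − 0.1·b)/0.44 + 0.46·b = 0.7 → b = 1.14572, a = 1.33052.

1.33 kg potassium nitrate, 1.15 kg product B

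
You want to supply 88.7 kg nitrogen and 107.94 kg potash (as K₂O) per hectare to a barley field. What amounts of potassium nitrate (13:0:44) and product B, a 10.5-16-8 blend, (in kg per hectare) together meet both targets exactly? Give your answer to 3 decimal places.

118.372 kg potassium nitrate, 698.207 kg product B

Per-hectare balance (a = potassium nitrate, b = product B):
N: 0.13·a + 0.105·b = 88.7
K₂O: 0.44·a + 0.08·b = 107.94
Solving simultaneously: a = 118.3715, b = 698.2067.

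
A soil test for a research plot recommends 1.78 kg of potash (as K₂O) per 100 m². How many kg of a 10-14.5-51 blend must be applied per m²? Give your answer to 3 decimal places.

Product per 100 m² = 1.78 / 51% = 3.4902 kg.
Convert to per m²: 3.4902 × 0.01 = 0.034902 kg.

0.035 kg of product per sq m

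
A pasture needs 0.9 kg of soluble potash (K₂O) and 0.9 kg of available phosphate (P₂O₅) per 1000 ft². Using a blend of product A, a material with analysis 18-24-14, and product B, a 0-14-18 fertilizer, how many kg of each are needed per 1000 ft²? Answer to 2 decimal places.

Let a = kg of product A, b = kg of product B (per 1000 ft²).
K₂O: 0.14·a + 0.18·b = 0.9
P₂O₅: 0.24·a + 0.14·b = 0.9
Eliminate a: (row1) − 0.14/0.24·(row2) → 0.0983333·b = 0.375, so b = 3.81356.
Back-substitute: a = (0.9 − 0.18·3.81356) / 0.14 = 1.52542.

1.53 kg product A, 3.81 kg product B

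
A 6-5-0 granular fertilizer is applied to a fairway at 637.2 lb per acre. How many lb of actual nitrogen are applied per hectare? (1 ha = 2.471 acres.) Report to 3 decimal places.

94.471 lb N per hectare

nitrogen per acre = 637.2 × 6% = 38.232 lb.
Convert to per hectare: 38.232 × 2.471 = 94.4713 lb.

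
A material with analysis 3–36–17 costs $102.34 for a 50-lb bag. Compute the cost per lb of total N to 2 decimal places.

$68.23 per lb N

N in bag = 50 × 3% = 1.5 lb.
Cost per lb N = $102.34 / 1.5 = $68.2267.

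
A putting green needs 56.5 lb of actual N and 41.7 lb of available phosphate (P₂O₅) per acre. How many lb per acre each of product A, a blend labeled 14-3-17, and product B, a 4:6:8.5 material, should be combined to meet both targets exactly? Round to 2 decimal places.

With a, b = lb per acre of product A and product B:
N: 0.14·a + 0.04·b = 56.5
P₂O₅: 0.03·a + 0.06·b = 41.7
Solving simultaneously: a = 239.167, b = 575.417.

239.17 lb product A, 575.42 lb product B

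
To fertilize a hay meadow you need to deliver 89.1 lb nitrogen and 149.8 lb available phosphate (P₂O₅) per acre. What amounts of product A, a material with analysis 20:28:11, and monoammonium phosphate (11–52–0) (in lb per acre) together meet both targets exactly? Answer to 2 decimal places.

407.84 lb product A, 68.47 lb monoammonium phosphate

Let a = lb of product A, b = lb of monoammonium phosphate (per acre).
N: 0.2·a + 0.11·b = 89.1
P₂O₅: 0.28·a + 0.52·b = 149.8
Solving simultaneously: a = 407.842, b = 68.4699.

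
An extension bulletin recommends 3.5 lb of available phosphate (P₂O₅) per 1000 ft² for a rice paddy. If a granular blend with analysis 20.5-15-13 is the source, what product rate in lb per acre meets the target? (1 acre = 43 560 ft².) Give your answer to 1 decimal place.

1016.4 lb of product per acre

Product per 1000 ft² = 3.5 / 15% = 23.3333 lb.
Convert to per acre: 23.3333 × 43.56 = 1016.4 lb.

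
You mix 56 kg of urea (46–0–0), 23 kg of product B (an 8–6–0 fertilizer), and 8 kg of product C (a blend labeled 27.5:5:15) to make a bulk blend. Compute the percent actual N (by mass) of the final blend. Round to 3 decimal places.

34.253% N

Total mass = 56 + 23 + 8 = 87 kg.
N mass = 46%×56 + 8%×23 + 27.5%×8 = 29.8 kg.
% N = 29.8 / 87 = 34.2529%.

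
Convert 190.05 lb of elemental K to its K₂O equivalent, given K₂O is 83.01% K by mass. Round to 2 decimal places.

228.95 lb K₂O

K₂O = 190.05 / 0.8301 = 228.948 lb.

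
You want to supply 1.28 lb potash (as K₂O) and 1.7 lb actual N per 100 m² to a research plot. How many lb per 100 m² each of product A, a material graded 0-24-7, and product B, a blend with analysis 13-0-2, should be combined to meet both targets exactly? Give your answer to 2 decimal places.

Per-100 m² balance (a = product A, b = product B):
K₂O: 0.07·a + 0.02·b = 1.28
N: 0·a + 0.13·b = 1.7
Solving simultaneously: a = 14.5495, b = 13.0769.

14.55 lb product A, 13.08 lb product B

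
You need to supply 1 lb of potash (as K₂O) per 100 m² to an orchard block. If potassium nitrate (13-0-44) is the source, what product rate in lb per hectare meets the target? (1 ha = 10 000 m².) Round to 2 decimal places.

Product per 100 m² = 1 / 44% = 2.27273 lb.
Convert to per hectare: 2.27273 × 100 = 227.273 lb.

227.27 lb of product per hectare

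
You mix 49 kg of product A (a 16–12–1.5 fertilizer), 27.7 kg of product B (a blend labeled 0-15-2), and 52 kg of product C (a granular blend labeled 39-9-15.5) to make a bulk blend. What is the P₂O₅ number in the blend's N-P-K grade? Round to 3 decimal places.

11.434% P₂O₅

Total mass = 49 + 27.7 + 52 = 128.7 kg.
P₂O₅ mass = 12%×49 + 15%×27.7 + 9%×52 = 14.715 kg.
% P₂O₅ = 14.715 / 128.7 = 11.4336%.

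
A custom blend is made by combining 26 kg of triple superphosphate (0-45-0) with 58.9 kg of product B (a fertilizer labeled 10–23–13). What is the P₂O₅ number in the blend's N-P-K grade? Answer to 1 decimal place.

29.7% P₂O₅

Total mass = 26 + 58.9 = 84.9 kg.
P₂O₅ mass = 45%×26 + 23%×58.9 = 25.247 kg.
% P₂O₅ = 25.247 / 84.9 = 29.7373%.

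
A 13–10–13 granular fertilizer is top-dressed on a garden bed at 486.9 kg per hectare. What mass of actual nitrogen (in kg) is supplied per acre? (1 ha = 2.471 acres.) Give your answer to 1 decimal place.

25.6 kg N per acre

nitrogen per hectare = 486.9 × 13% = 63.297 kg.
Convert to per acre: 63.297 × 0.404694 = 25.6159 kg.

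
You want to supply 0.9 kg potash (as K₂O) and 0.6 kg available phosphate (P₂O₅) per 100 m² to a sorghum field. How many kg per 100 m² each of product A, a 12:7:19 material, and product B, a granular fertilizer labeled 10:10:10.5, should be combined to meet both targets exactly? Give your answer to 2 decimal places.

Per-100 m² balance (a = product A, b = product B):
K₂O: 0.19·a + 0.105·b = 0.9
P₂O₅: 0.07·a + 0.1·b = 0.6
From row1: a = (0.9 − 0.105·b) / 0.19.
Into row2: 0.07·(0.9 − 0.105·b)/0.19 + 0.1·b = 0.6 → b = 4.37768, a = 2.3176.

2.32 kg product A, 4.38 kg product B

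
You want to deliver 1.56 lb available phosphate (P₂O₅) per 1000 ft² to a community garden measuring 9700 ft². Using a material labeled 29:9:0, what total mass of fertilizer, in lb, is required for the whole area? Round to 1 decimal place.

Product per 1000 ft² = 1.56 / 9% = 17.3333 lb.
Total product = 17.3333 × 9700 / 1000 = 168.133 lb.

168.1 lb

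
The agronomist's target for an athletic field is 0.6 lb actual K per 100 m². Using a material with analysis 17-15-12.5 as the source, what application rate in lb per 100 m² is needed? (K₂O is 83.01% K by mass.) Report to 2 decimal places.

As K₂O: 0.6 / 0.8301 = 0.722804 lb per 100 m².
Product per 100 m² = 0.722804 / 12.5% = 5.78244 lb.

5.78 lb of product per hundred sq m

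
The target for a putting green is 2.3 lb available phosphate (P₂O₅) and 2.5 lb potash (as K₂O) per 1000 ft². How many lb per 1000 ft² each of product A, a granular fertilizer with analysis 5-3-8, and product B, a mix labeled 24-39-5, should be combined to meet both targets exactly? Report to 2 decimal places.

28.96 lb product A, 3.67 lb product B

With a, b = lb per 1000 ft² of product A and product B:
P₂O₅: 0.03·a + 0.39·b = 2.3
K₂O: 0.08·a + 0.05·b = 2.5
Eliminate a: (row1) − 0.03/0.08·(row2) → 0.37125·b = 1.3625, so b = 3.67003.
Back-substitute: a = (2.3 − 0.39·3.67003) / 0.03 = 28.9562.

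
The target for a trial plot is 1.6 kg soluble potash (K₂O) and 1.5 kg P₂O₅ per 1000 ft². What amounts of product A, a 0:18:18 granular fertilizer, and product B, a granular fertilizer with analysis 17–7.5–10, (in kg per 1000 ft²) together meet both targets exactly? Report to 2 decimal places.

6.67 kg product A, 4.00 kg product B

Per-1000 ft² balance (a = product A, b = product B):
K₂O: 0.18·a + 0.1·b = 1.6
P₂O₅: 0.18·a + 0.075·b = 1.5
Solving simultaneously: a = 6.66667, b = 4.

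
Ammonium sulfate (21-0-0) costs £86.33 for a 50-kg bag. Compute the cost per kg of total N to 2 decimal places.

£8.22 per kg N

N in bag = 50 × 21% = 10.5 kg.
Cost per kg N = £86.33 / 10.5 = £8.2219.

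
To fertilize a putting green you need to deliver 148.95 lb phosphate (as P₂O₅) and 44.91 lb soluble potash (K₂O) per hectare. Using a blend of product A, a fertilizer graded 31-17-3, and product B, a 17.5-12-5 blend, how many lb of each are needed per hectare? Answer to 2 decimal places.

420.06 lb product A, 646.16 lb product B

Per-hectare balance (a = product A, b = product B):
P₂O₅: 0.17·a + 0.12·b = 148.95
K₂O: 0.03·a + 0.05·b = 44.91
Eliminate b: (row1) − 0.12/0.05·(row2) → 0.098·a = 41.166, so a = 420.061.
Then b = (44.91 − 0.03·420.061) / 0.05 = 646.163.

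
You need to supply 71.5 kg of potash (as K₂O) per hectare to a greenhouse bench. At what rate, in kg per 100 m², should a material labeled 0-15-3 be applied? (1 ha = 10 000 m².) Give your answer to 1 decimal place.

Product per hectare = 71.5 / 3% = 2383.33 kg.
Convert to per 100 m²: 2383.33 × 0.01 = 23.8333 kg.

23.8 kg of product per hundred sq m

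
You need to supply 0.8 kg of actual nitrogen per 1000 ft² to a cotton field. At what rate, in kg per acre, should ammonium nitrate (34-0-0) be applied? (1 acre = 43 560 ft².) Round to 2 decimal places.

102.49 kg of product per acre

Product per 1000 ft² = 0.8 / 34% = 2.35294 kg.
Convert to per acre: 2.35294 × 43.56 = 102.494 kg.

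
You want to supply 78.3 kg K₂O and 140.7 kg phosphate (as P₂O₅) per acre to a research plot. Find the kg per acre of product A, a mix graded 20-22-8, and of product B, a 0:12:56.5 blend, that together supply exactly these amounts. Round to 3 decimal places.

Let a = kg of product A, b = kg of product B (per acre).
K₂O: 0.08·a + 0.565·b = 78.3
P₂O₅: 0.22·a + 0.12·b = 140.7
Eliminate a: (row1) − 0.08/0.22·(row2) → 0.521364·b = 27.1364, so b = 52.0488.
Back-substitute: a = (78.3 − 0.565·52.0488) / 0.08 = 611.1552.

611.155 kg product A, 52.049 kg product B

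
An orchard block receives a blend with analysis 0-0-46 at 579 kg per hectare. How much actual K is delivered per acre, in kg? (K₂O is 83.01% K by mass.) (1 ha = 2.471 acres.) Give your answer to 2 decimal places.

K₂O per hectare = 579 × 46% = 266.34 kg.
Elemental K = 266.34 × 0.8301 = 221.089 kg per hectare.
Convert to per acre: 221.089 × 0.404694 = 89.4734 kg.

89.47 kg K per acre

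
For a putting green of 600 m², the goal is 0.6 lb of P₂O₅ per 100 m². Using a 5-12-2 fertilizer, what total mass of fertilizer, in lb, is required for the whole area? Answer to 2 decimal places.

30.00 lb

Product per 100 m² = 0.6 / 12% = 5 lb.
Total product = 5 × 600 / 100 = 30 lb.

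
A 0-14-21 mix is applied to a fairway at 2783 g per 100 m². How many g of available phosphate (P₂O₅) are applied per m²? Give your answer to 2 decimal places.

3.90 g P₂O₅ per sq m

P₂O₅ per 100 m² = 2783 × 14% = 389.62 g.
Convert to per m²: 389.62 × 0.01 = 3.8962 g.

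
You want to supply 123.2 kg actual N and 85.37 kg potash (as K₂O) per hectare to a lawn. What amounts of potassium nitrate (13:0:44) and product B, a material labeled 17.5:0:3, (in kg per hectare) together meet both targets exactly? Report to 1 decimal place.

With a, b = kg per hectare of potassium nitrate and product B:
N: 0.13·a + 0.175·b = 123.2
K₂O: 0.44·a + 0.03·b = 85.37
Solving simultaneously: a = 153.813, b = 589.739.

153.8 kg potassium nitrate, 589.7 kg product B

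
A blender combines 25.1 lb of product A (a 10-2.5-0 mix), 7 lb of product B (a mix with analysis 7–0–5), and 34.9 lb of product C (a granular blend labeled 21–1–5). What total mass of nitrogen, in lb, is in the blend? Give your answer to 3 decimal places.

N mass = 10%×25.1 + 7%×7 + 21%×34.9 = 10.329 lb.

10.329 lb N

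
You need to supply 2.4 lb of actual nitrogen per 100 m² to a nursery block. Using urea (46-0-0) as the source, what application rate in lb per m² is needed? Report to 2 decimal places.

Product per 100 m² = 2.4 / 46% = 5.21739 lb.
Convert to per m²: 5.21739 × 0.01 = 0.0521739 lb.

0.05 lb of product per sq m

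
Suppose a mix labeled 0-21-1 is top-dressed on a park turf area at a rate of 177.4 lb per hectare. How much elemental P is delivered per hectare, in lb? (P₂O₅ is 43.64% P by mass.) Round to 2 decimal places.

P₂O₅ per hectare = 177.4 × 21% = 37.254 lb.
Elemental P = 37.254 × 0.4364 = 16.2576 lb per hectare.

16.26 lb P per hectare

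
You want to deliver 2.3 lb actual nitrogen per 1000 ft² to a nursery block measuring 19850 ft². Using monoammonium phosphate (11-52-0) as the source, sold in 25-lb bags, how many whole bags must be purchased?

17 bags

Product per 1000 ft² = 2.3 / 11% = 20.9091 lb.
Total product = 20.9091 × 19850 / 1000 = 415.045 lb.
Bags = ⌈415.045 / 25⌉ = 17.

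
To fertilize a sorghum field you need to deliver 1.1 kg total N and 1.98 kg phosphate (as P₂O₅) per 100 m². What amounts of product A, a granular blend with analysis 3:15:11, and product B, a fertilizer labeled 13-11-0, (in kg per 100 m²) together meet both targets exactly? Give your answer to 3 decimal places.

Per-100 m² balance (a = product A, b = product B):
N: 0.03·a + 0.13·b = 1.1
P₂O₅: 0.15·a + 0.11·b = 1.98
Eliminate b: (row1) − 0.13/0.11·(row2) → -0.147273·a = -1.24, so a = 8.41975.
Then b = (1.98 − 0.15·8.41975) / 0.11 = 6.51852.

8.420 kg product A, 6.519 kg product B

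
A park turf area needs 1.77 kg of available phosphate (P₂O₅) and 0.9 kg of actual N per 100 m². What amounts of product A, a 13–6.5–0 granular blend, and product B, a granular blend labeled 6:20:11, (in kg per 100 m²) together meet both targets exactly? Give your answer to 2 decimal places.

Let a = kg of product A, b = kg of product B (per 100 m²).
P₂O₅: 0.065·a + 0.2·b = 1.77
N: 0.13·a + 0.06·b = 0.9
Eliminate b: (row1) − 0.2/0.06·(row2) → -0.368333·a = -1.23, so a = 3.33937.
Then b = (0.9 − 0.13·3.33937) / 0.06 = 7.76471.

3.34 kg product A, 7.76 kg product B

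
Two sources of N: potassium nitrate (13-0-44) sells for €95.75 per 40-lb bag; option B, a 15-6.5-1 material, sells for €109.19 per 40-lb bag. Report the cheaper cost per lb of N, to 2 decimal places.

potassium nitrate: N per bag = 40 × 13% = 5.2 lb; cost = 95.75 / 5.2 = €18.4135/lb N.
option B: N per bag = 40 × 15% = 6 lb; cost = 109.19 / 6 = €18.1983/lb N.
option B is cheaper.

€18.20 per lb N (option B)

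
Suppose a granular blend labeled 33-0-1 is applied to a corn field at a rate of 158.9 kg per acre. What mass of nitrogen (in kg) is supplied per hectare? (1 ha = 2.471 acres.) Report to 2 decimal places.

129.57 kg N per hectare

nitrogen per acre = 158.9 × 33% = 52.437 kg.
Convert to per hectare: 52.437 × 2.471 = 129.572 kg.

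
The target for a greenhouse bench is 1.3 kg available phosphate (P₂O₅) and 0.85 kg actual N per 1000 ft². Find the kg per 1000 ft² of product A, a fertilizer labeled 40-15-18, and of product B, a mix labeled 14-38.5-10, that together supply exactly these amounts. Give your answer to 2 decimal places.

1.09 kg product A, 2.95 kg product B

With a, b = kg per 1000 ft² of product A and product B:
P₂O₅: 0.15·a + 0.385·b = 1.3
N: 0.4·a + 0.14·b = 0.85
Eliminate a: (row1) − 0.15/0.4·(row2) → 0.3325·b = 0.98125, so b = 2.95113.
Back-substitute: a = (1.3 − 0.385·2.95113) / 0.15 = 1.09211.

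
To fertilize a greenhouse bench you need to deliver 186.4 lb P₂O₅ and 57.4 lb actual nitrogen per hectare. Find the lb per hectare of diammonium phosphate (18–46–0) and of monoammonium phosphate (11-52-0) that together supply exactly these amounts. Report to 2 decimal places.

Let a = lb of diammonium phosphate, b = lb of monoammonium phosphate (per hectare).
P₂O₅: 0.46·a + 0.52·b = 186.4
N: 0.18·a + 0.11·b = 57.4
Eliminate b: (row1) − 0.52/0.11·(row2) → -0.390909·a = -84.9455, so a = 217.302.
Then b = (57.4 − 0.18·217.302) / 0.11 = 166.233.

217.30 lb diammonium phosphate, 166.23 lb monoammonium phosphate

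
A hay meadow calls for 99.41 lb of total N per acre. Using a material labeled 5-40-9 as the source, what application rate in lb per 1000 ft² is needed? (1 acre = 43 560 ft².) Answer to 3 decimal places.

Product per acre = 99.41 / 5% = 1988.2 lb.
Convert to per 1000 ft²: 1988.2 × 0.0229568 = 45.6428 lb.

45.643 lb of product per thousand sq ft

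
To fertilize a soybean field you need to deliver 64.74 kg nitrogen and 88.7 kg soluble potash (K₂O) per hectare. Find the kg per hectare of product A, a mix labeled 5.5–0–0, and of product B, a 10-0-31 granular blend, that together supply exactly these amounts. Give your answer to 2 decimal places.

656.86 kg product A, 286.13 kg product B

Per-hectare balance (a = product A, b = product B):
N: 0.055·a + 0.1·b = 64.74
K₂O: 0·a + 0.31·b = 88.7
Solving simultaneously: a = 656.856, b = 286.129.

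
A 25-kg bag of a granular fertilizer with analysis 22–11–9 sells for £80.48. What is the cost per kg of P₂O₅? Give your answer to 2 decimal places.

£29.27 per kg P₂O₅

P₂O₅ in bag = 25 × 11% = 2.75 kg.
Cost per kg P₂O₅ = £80.48 / 2.75 = £29.2655.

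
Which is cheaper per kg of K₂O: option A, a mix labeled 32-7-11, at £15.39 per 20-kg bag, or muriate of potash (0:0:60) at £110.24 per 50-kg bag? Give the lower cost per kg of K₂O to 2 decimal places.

£3.67 per kg K₂O (muriate of potash)

option A: K₂O per bag = 20 × 11% = 2.2 kg; cost = 15.39 / 2.2 = £6.9955/kg K₂O.
muriate of potash: K₂O per bag = 50 × 60% = 30 kg; cost = 110.24 / 30 = £3.6747/kg K₂O.
muriate of potash is cheaper.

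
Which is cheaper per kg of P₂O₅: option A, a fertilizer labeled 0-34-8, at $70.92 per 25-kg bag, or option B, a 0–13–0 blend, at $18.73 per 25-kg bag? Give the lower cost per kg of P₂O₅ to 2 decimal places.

option A: P₂O₅ per bag = 25 × 34% = 8.5 kg; cost = 70.92 / 8.5 = $8.3435/kg P₂O₅.
option B: P₂O₅ per bag = 25 × 13% = 3.25 kg; cost = 18.73 / 3.25 = $5.7631/kg P₂O₅.
option B is cheaper.

$5.76 per kg P₂O₅ (option B)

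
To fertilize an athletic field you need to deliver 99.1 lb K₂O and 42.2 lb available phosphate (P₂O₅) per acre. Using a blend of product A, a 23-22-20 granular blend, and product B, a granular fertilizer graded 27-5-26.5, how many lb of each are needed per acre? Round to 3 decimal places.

128.944 lb product A, 276.646 lb product B

With a, b = lb per acre of product A and product B:
K₂O: 0.2·a + 0.265·b = 99.1
P₂O₅: 0.22·a + 0.05·b = 42.2
Eliminate a: (row1) − 0.2/0.22·(row2) → 0.219545·b = 60.7364, so b = 276.64596.
Back-substitute: a = (99.1 − 0.265·276.64596) / 0.2 = 128.9441.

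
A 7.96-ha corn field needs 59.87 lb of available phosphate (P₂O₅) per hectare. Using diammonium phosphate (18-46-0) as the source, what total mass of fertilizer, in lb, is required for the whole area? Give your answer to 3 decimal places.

Product per hectare = 59.87 / 46% = 130.152 lb.
Total product = 130.152 × 7.96 = 1036.0113 lb.

1036.011 lb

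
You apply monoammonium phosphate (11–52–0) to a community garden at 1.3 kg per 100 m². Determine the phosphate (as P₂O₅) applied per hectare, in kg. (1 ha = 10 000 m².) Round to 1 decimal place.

P₂O₅ per 100 m² = 1.3 × 52% = 0.676 kg.
Convert to per hectare: 0.676 × 100 = 67.6 kg.

67.6 kg P₂O₅ per hectare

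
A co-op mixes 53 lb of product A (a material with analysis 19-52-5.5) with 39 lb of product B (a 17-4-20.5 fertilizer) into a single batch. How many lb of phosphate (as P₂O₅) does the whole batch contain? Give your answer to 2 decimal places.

29.12 lb P₂O₅

P₂O₅ mass = 52%×53 + 4%×39 = 29.12 lb.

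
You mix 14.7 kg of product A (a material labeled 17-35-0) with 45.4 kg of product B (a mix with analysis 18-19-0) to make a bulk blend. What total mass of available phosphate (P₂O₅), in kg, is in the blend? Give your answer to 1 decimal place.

13.8 kg P₂O₅

P₂O₅ mass = 35%×14.7 + 19%×45.4 = 13.771 kg.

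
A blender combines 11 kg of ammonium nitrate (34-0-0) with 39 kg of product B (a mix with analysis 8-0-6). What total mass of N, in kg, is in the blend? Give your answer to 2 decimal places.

6.86 kg N

N mass = 34%×11 + 8%×39 = 6.86 kg.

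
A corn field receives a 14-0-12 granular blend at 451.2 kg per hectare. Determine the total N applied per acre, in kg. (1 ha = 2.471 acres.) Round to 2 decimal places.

nitrogen per hectare = 451.2 × 14% = 63.168 kg.
Convert to per acre: 63.168 × 0.404694 = 25.5637 kg.

25.56 kg N per acre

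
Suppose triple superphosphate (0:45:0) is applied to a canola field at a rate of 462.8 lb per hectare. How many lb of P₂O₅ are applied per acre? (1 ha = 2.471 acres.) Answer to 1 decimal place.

84.3 lb P₂O₅ per acre

P₂O₅ per hectare = 462.8 × 45% = 208.26 lb.
Convert to per acre: 208.26 × 0.404694 = 84.2817 lb.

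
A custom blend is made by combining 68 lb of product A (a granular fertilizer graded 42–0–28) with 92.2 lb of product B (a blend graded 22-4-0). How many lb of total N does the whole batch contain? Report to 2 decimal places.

N mass = 42%×68 + 22%×92.2 = 48.844 lb.

48.84 lb N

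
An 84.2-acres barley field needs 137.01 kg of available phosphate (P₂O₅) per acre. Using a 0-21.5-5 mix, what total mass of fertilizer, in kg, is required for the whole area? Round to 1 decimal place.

53656.9 kg

Product per acre = 137.01 / 21.5% = 637.256 kg.
Total product = 637.256 × 84.2 = 53656.94 kg.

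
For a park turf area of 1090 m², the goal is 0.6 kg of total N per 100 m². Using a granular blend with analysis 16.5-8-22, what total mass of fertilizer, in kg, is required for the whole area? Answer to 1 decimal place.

Product per 100 m² = 0.6 / 16.5% = 3.63636 kg.
Total product = 3.63636 × 1090 / 100 = 39.6364 kg.

39.6 kg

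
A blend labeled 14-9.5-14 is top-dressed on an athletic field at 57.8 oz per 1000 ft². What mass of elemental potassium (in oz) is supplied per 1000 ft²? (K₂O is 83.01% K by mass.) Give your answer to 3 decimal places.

6.717 oz K per thousand sq ft

K₂O per 1000 ft² = 57.8 × 14% = 8.092 oz.
Elemental K = 8.092 × 0.8301 = 6.71717 oz per 1000 ft².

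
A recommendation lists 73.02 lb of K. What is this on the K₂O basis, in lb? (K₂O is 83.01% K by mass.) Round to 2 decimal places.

87.97 lb K₂O

K₂O = 73.02 / 0.8301 = 87.9653 lb.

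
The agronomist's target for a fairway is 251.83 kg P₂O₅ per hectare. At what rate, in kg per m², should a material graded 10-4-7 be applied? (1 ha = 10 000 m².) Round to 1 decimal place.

0.6 kg of product per sq m

Product per hectare = 251.83 / 4% = 6295.75 kg.
Convert to per m²: 6295.75 × 0.0001 = 0.629575 kg.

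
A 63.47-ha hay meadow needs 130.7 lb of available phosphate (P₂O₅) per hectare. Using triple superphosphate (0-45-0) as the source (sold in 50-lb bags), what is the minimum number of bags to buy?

369 bags

Product per hectare = 130.7 / 45% = 290.444 lb.
Total product = 290.444 × 63.47 = 18434.5 lb.
Bags = ⌈18434.5 / 50⌉ = 369.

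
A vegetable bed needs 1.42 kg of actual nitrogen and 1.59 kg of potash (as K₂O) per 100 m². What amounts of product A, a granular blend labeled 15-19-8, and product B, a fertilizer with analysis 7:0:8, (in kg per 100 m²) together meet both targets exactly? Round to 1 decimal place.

0.4 kg product A, 19.5 kg product B

Per-100 m² balance (a = product A, b = product B):
N: 0.15·a + 0.07·b = 1.42
K₂O: 0.08·a + 0.08·b = 1.59
From row1: a = (1.42 − 0.07·b) / 0.15.
Into row2: 0.08·(1.42 − 0.07·b)/0.15 + 0.08·b = 1.59 → b = 19.5156, a = 0.359375.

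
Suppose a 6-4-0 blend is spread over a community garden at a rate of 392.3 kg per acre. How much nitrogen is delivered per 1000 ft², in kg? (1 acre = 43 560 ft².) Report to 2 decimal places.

0.54 kg N per thousand sq ft

nitrogen per acre = 392.3 × 6% = 23.538 kg.
Convert to per 1000 ft²: 23.538 × 0.0229568 = 0.540358 kg.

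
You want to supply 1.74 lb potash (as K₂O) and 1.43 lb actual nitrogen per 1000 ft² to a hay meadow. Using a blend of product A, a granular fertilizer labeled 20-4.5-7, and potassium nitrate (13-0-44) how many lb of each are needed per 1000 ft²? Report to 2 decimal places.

5.11 lb product A, 3.14 lb potassium nitrate

Let a = lb of product A, b = lb of potassium nitrate (per 1000 ft²).
K₂O: 0.07·a + 0.44·b = 1.74
N: 0.2·a + 0.13·b = 1.43
Solving simultaneously: a = 5.10773, b = 3.14195.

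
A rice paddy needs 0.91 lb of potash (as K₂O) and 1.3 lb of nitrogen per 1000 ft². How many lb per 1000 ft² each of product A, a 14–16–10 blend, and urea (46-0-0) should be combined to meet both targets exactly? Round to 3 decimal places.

9.100 lb product A, 0.057 lb urea

With a, b = lb per 1000 ft² of product A and urea:
K₂O: 0.1·a + 0·b = 0.91
N: 0.14·a + 0.46·b = 1.3
Solving simultaneously: a = 9.1, b = 0.0565217.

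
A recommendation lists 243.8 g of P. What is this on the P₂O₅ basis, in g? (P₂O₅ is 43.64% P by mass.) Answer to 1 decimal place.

P₂O₅ = 243.8 / 0.4364 = 558.662 g.

558.7 g P₂O₅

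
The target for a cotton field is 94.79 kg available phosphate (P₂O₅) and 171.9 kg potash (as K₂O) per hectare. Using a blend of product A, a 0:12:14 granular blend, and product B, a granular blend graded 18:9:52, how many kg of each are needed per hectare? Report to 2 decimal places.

679.11 kg product A, 147.74 kg product B

Per-hectare balance (a = product A, b = product B):
P₂O₅: 0.12·a + 0.09·b = 94.79
K₂O: 0.14·a + 0.52·b = 171.9
Eliminate a: (row1) − 0.12/0.14·(row2) → -0.355714·b = -52.5529, so b = 147.739.
Back-substitute: a = (94.79 − 0.09·147.739) / 0.12 = 679.112.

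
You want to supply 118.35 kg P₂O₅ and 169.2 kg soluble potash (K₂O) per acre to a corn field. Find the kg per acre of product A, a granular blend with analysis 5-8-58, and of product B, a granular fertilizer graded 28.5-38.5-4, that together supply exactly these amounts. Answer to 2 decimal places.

274.46 kg product A, 250.37 kg product B

Per-acre balance (a = product A, b = product B):
P₂O₅: 0.08·a + 0.385·b = 118.35
K₂O: 0.58·a + 0.04·b = 169.2
Eliminate b: (row1) − 0.385/0.04·(row2) → -5.5025·a = -1510.2, so a = 274.457.
Then b = (169.2 − 0.58·274.457) / 0.04 = 250.373.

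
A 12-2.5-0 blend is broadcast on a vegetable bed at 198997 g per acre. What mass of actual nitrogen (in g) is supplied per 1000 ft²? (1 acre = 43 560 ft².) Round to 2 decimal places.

548.20 g N per thousand sq ft

nitrogen per acre = 198997 × 12% = 23879.6 g.
Convert to per 1000 ft²: 23879.6 × 0.0229568 = 548.201 g.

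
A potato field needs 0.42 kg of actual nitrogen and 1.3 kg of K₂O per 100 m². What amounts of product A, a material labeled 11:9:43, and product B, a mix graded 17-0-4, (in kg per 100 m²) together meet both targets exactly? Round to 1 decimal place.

3.0 kg product A, 0.5 kg product B

With a, b = kg per 100 m² of product A and product B:
N: 0.11·a + 0.17·b = 0.42
K₂O: 0.43·a + 0.04·b = 1.3
Solving simultaneously: a = 2.97234, b = 0.547307.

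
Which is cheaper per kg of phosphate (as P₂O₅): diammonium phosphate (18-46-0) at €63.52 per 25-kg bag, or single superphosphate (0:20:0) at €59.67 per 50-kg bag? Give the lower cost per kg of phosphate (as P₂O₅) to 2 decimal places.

€5.52 per kg P₂O₅ (diammonium phosphate)

diammonium phosphate: P₂O₅ per bag = 25 × 46% = 11.5 kg; cost = 63.52 / 11.5 = €5.5235/kg P₂O₅.
single superphosphate: P₂O₅ per bag = 50 × 20% = 10 kg; cost = 59.67 / 10 = €5.9670/kg P₂O₅.
diammonium phosphate is cheaper.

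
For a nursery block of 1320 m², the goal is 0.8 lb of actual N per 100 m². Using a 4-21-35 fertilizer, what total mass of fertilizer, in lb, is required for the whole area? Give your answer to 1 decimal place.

264.0 lb

Product per 100 m² = 0.8 / 4% = 20 lb.
Total product = 20 × 1320 / 100 = 264 lb.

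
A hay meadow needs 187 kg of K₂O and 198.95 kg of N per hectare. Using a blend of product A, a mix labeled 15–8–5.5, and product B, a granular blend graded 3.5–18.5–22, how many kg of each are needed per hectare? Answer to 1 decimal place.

With a, b = kg per hectare of product A and product B:
K₂O: 0.055·a + 0.22·b = 187
N: 0.15·a + 0.035·b = 198.95
Solving simultaneously: a = 1197.88, b = 550.531.

1197.9 kg product A, 550.5 kg product B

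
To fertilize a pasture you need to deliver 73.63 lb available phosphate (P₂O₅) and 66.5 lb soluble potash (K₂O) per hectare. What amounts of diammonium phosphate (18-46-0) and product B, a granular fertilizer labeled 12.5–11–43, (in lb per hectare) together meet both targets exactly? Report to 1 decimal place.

Let a = lb of diammonium phosphate, b = lb of product B (per hectare).
P₂O₅: 0.46·a + 0.11·b = 73.63
K₂O: 0·a + 0.43·b = 66.5
Solving simultaneously: a = 123.083, b = 154.651.

123.1 lb diammonium phosphate, 154.7 lb product B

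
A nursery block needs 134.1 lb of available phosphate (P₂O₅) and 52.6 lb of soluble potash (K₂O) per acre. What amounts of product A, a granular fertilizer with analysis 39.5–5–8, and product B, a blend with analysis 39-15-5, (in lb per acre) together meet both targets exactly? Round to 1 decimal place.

124.7 lb product A, 852.4 lb product B

With a, b = lb per acre of product A and product B:
P₂O₅: 0.05·a + 0.15·b = 134.1
K₂O: 0.08·a + 0.05·b = 52.6
Solving simultaneously: a = 124.737, b = 852.421.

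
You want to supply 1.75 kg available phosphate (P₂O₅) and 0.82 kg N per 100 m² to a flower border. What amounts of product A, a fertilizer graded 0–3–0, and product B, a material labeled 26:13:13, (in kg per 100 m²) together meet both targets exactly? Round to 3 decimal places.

Let a = kg of product A, b = kg of product B (per 100 m²).
P₂O₅: 0.03·a + 0.13·b = 1.75
N: 0·a + 0.26·b = 0.82
Solving simultaneously: a = 44.6667, b = 3.15385.

44.667 kg product A, 3.154 kg product B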